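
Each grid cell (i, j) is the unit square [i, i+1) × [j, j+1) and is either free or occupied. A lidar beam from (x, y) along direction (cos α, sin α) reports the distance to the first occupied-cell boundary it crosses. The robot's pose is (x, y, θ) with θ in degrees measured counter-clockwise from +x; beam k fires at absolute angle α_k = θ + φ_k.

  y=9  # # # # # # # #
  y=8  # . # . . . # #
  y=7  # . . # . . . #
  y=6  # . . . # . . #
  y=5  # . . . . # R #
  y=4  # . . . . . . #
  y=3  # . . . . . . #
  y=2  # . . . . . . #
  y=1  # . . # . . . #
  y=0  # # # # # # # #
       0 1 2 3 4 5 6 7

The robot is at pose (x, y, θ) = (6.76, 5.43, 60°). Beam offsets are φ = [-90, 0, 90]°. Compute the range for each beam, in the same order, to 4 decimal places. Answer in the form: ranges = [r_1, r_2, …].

beam 1: φ=-90°, α=330°
  d=(0.8660,-0.5000)  start (6,5)  tX=0.2771 tY=0.8600  stride 1/|dx|=1.1547 1/|dy|=2.0000
    cross x-line → (7,5), t=0.2771 (wall)
  → r_1 = 0.2771
beam 2: φ=0°, α=60°
  d=(0.5000,0.8660)  start (6,5)  tX=0.4800 tY=0.6582  stride 1/|dx|=2.0000 1/|dy|=1.1547
    cross x-line → (7,5), t=0.4800 (wall)
  → r_2 = 0.4800
beam 3: φ=90°, α=150°
  d=(-0.8660,0.5000)  start (6,5)  tX=0.8776 tY=1.1400  stride 1/|dx|=1.1547 1/|dy|=2.0000
    cross x-line → (5,5), t=0.8776 (wall)
  → r_3 = 0.8776

ranges = [0.2771, 0.4800, 0.8776]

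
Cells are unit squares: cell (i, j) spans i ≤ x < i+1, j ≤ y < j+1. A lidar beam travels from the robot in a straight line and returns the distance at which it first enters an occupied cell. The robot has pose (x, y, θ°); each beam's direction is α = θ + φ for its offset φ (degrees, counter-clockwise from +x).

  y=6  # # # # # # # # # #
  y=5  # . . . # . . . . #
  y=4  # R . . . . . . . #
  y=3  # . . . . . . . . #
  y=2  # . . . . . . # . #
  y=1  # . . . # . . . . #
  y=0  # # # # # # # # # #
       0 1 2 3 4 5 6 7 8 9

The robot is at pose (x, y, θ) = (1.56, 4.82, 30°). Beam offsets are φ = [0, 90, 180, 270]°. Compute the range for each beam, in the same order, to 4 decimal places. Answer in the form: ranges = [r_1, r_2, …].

beam 1: φ=0°, α=30°
  dir = (cos 30°, sin 30°) = (0.8660, 0.5000); from cell (1,4)
  next x-line at t=0.5081, next y-line at t=0.3600; Δt_x=1.1547, Δt_y=2.0000
    y: enter (1,5) at t=0.3600
    x: enter (2,5) at t=0.5081
    x: enter (3,5) at t=1.6628
    y: enter (3,6) at t=2.3600 ← occupied
  → r_1 = 2.3600
beam 2: φ=90°, α=120°
  dir = (cos 120°, sin 120°) = (-0.5000, 0.8660); from cell (1,4)
  next x-line at t=1.1200, next y-line at t=0.2078; Δt_x=2.0000, Δt_y=1.1547
    y: enter (1,5) at t=0.2078
    x: enter (0,5) at t=1.1200 ← occupied
  → r_2 = 1.1200
beam 3: φ=180°, α=210°
  dir = (cos 210°, sin 210°) = (-0.8660, -0.5000); from cell (1,4)
  next x-line at t=0.6466, next y-line at t=1.6400; Δt_x=1.1547, Δt_y=2.0000
    x: enter (0,4) at t=0.6466 ← occupied
  → r_3 = 0.6466
beam 4: φ=270°, α=300°
  dir = (cos 300°, sin 300°) = (0.5000, -0.8660); from cell (1,4)
  next x-line at t=0.8800, next y-line at t=0.9469; Δt_x=2.0000, Δt_y=1.1547
    x: enter (2,4) at t=0.8800
    y: enter (2,3) at t=0.9469
    y: enter (2,2) at t=2.1016
    x: enter (3,2) at t=2.8800
    y: enter (3,1) at t=3.2563
    y: enter (3,0) at t=4.4110 ← occupied
  → r_4 = 4.4110

ranges = [2.3600, 1.1200, 0.6466, 4.4110]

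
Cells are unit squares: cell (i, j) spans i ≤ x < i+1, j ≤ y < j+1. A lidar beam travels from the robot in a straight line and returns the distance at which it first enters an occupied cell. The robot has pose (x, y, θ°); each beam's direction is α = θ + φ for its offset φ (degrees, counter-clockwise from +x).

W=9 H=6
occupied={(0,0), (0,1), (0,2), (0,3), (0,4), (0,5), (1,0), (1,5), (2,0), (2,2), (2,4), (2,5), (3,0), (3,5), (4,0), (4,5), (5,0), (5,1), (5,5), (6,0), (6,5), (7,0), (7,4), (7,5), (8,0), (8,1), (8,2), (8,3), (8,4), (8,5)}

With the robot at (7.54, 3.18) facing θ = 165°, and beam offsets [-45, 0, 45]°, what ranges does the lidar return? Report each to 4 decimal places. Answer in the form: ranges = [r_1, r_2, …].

beam 1: φ=-45°, α=120°
  d=(-0.5000,0.8660)  start (7,3)  tX=1.0800 tY=0.9469  stride 1/|dx|=2.0000 1/|dy|=1.1547
    cross y-line → (7,4), t=0.9469 (wall)
  → r_1 = 0.9469
beam 2: φ=0°, α=165°
  d=(-0.9659,0.2588)  start (7,3)  tX=0.5590 tY=3.1682  stride 1/|dx|=1.0353 1/|dy|=3.8637
    cross x-line → (6,3), t=0.5590
    cross x-line → (5,3), t=1.5943
    cross x-line → (4,3), t=2.6296
    cross y-line → (4,4), t=3.1682
    cross x-line → (3,4), t=3.6649
    cross x-line → (2,4), t=4.7002 (wall)
  → r_2 = 4.7002
beam 3: φ=45°, α=210°
  d=(-0.8660,-0.5000)  start (7,3)  tX=0.6235 tY=0.3600  stride 1/|dx|=1.1547 1/|dy|=2.0000
    cross y-line → (7,2), t=0.3600
    cross x-line → (6,2), t=0.6235
    cross x-line → (5,2), t=1.7782
    cross y-line → (5,1), t=2.3600 (wall)
  → r_3 = 2.3600

ranges = [0.9469, 4.7002, 2.3600]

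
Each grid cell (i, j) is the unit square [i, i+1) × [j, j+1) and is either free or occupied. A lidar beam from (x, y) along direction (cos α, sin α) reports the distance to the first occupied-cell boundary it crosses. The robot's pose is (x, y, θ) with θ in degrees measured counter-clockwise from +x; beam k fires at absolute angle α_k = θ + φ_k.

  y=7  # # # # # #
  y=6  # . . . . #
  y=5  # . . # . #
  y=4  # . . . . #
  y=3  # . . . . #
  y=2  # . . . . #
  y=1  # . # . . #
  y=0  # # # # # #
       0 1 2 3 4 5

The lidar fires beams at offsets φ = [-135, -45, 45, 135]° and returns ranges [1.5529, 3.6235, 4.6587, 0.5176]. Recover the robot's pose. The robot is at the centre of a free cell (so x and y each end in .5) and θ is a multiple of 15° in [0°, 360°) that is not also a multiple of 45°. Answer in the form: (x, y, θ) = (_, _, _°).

(x, y, θ) = (1.5, 2.5, 30°)

Enumerate (i+0.5, j+0.5, θ) over the 22 free cells and 16 admissible headings. For each, cast all 4 beams and compare to the given ranges.
  (3.5, 1.5, 345°): beam 1 = 0.5774 ≠ 1.5529 ✗
  (1.5, 5.5, 255°): beam 1 = 1.0000 ≠ 1.5529 ✗
  (3.5, 6.5, 330°): beam 1 = 2.5882 ≠ 1.5529 ✗
  (3.5, 1.5, 210°): beam 1 = 5.6940 ≠ 1.5529 ✗
  …
  (1.5, 2.5, 30°): r_1=1.5529, r_2=3.6235, r_3=4.6587, r_4=0.5176 — all match ✓
Unique over the lattice → pose = (1.5, 2.5, 30°).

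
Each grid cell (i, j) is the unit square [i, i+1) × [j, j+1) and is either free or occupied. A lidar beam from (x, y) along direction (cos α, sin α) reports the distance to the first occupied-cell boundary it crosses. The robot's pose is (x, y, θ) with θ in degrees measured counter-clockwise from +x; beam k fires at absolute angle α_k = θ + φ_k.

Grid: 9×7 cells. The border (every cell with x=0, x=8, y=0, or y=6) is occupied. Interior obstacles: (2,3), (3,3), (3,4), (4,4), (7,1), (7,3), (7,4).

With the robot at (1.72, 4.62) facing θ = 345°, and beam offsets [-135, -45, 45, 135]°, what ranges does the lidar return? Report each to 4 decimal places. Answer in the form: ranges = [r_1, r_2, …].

beam 1: φ=-135°, α=210°
  cosα=-0.8660 sinα=-0.5000 | (1,4) | tMaxX 0.8314 tMaxY 1.2400 | tΔX 1.1547 tΔY 2.0000
    t=0.8314 [x] (0,4) — stop
  → r_1 = 0.8314
beam 2: φ=-45°, α=300°
  cosα=0.5000 sinα=-0.8660 | (1,4) | tMaxX 0.5600 tMaxY 0.7159 | tΔX 2.0000 tΔY 1.1547
    t=0.5600 [x] (2,4)
    t=0.7159 [y] (2,3) — stop
  → r_2 = 0.7159
beam 3: φ=45°, α=30°
  cosα=0.8660 sinα=0.5000 | (1,4) | tMaxX 0.3233 tMaxY 0.7600 | tΔX 1.1547 tΔY 2.0000
    t=0.3233 [x] (2,4)
    t=0.7600 [y] (2,5)
    t=1.4780 [x] (3,5)
    t=2.6327 [x] (4,5)
    t=2.7600 [y] (4,6) — stop
  → r_3 = 2.7600
beam 4: φ=135°, α=120°
  cosα=-0.5000 sinα=0.8660 | (1,4) | tMaxX 1.4400 tMaxY 0.4388 | tΔX 2.0000 tΔY 1.1547
    t=0.4388 [y] (1,5)
    t=1.4400 [x] (0,5) — stop
  → r_4 = 1.4400

ranges = [0.8314, 0.7159, 2.7600, 1.4400]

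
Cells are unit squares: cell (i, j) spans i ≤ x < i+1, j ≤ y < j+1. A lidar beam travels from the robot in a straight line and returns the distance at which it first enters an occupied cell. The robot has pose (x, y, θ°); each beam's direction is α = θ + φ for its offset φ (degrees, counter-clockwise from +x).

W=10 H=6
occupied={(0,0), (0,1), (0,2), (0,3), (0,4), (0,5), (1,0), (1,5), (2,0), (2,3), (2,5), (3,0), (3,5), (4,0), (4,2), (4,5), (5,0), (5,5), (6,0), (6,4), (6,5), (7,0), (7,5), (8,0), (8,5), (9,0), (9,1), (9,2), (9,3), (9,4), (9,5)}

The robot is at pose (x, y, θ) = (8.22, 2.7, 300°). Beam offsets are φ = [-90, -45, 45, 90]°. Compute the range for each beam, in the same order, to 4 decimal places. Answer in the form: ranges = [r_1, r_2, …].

beam 1: φ=-90°, α=210°
  d=(-0.8660,-0.5000)  start (8,2)  tX=0.2540 tY=1.4000  stride 1/|dx|=1.1547 1/|dy|=2.0000
    cross x-line → (7,2), t=0.2540
    cross y-line → (7,1), t=1.4000
    cross x-line → (6,1), t=1.4087
    cross x-line → (5,1), t=2.5634
    cross y-line → (5,0), t=3.4000 (wall)
  → r_1 = 3.4000
beam 2: φ=-45°, α=255°
  d=(-0.2588,-0.9659)  start (8,2)  tX=0.8500 tY=0.7247  stride 1/|dx|=3.8637 1/|dy|=1.0353
    cross y-line → (8,1), t=0.7247
    cross x-line → (7,1), t=0.8500
    cross y-line → (7,0), t=1.7600 (wall)
  → r_2 = 1.7600
beam 3: φ=45°, α=345°
  d=(0.9659,-0.2588)  start (8,2)  tX=0.8075 tY=2.7046  stride 1/|dx|=1.0353 1/|dy|=3.8637
    cross x-line → (9,2), t=0.8075 (wall)
  → r_3 = 0.8075
beam 4: φ=90°, α=30°
  d=(0.8660,0.5000)  start (8,2)  tX=0.9007 tY=0.6000  stride 1/|dx|=1.1547 1/|dy|=2.0000
    cross y-line → (8,3), t=0.6000
    cross x-line → (9,3), t=0.9007 (wall)
  → r_4 = 0.9007

ranges = [3.4000, 1.7600, 0.8075, 0.9007]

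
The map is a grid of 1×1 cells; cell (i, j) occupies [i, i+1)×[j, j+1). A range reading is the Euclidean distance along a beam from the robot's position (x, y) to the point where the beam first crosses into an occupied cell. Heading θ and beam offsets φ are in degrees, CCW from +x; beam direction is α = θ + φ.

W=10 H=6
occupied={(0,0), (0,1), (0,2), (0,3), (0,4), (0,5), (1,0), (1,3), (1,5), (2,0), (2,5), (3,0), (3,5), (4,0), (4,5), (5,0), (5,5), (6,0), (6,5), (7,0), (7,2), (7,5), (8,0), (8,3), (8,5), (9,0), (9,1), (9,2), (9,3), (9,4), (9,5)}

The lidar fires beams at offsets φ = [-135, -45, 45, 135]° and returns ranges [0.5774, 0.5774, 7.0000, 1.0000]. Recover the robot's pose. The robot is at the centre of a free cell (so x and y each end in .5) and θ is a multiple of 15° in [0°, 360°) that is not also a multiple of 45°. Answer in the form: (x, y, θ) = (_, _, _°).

(x, y, θ) = (1.5, 1.5, 345°)

The pose lattice has 29·16 = 464 candidates. Test each by forward raycasting.
  (7.5, 3.5, 150°): beam 1 = 0.5176 ≠ 0.5774 ✗
  (2.5, 3.5, 105°): beam 1 = 5.0000 ≠ 0.5774 ✗
  (4.5, 3.5, 300°): beam 1 = 3.6235 ≠ 0.5774 ✗
  (7.5, 4.5, 60°): beam 1 = 1.5529 ≠ 0.5774 ✗
  …
  (1.5, 1.5, 345°): r_1=0.5774, r_2=0.5774, r_3=7.0000, r_4=1.0000 — all match ✓
No second candidate reproduces the full scan.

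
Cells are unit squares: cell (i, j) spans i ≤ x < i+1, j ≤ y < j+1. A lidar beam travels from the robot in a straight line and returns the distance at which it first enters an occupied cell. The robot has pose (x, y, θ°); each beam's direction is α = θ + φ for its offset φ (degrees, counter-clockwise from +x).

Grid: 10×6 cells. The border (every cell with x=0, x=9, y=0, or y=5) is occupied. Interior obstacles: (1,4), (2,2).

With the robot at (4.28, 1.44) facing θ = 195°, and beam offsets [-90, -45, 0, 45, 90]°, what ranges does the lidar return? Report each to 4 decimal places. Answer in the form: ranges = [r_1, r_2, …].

beam 1: φ=-90°, α=105°
  dir = (cos 105°, sin 105°) = (-0.2588, 0.9659); from cell (4,1)
  next x-line at t=1.0818, next y-line at t=0.5798; Δt_x=3.8637, Δt_y=1.0353
    y: enter (4,2) at t=0.5798
    x: enter (3,2) at t=1.0818
    y: enter (3,3) at t=1.6150
    y: enter (3,4) at t=2.6503
    y: enter (3,5) at t=3.6856 ← occupied
  → r_1 = 3.6856
beam 2: φ=-45°, α=150°
  dir = (cos 150°, sin 150°) = (-0.8660, 0.5000); from cell (4,1)
  next x-line at t=0.3233, next y-line at t=1.1200; Δt_x=1.1547, Δt_y=2.0000
    x: enter (3,1) at t=0.3233
    y: enter (3,2) at t=1.1200
    x: enter (2,2) at t=1.4780 ← occupied
  → r_2 = 1.4780
beam 3: φ=0°, α=195°
  dir = (cos 195°, sin 195°) = (-0.9659, -0.2588); from cell (4,1)
  next x-line at t=0.2899, next y-line at t=1.7000; Δt_x=1.0353, Δt_y=3.8637
    x: enter (3,1) at t=0.2899
    x: enter (2,1) at t=1.3252
    y: enter (2,0) at t=1.7000 ← occupied
  → r_3 = 1.7000
beam 4: φ=45°, α=240°
  dir = (cos 240°, sin 240°) = (-0.5000, -0.8660); from cell (4,1)
  next x-line at t=0.5600, next y-line at t=0.5081; Δt_x=2.0000, Δt_y=1.1547
    y: enter (4,0) at t=0.5081 ← occupied
  → r_4 = 0.5081
beam 5: φ=90°, α=285°
  dir = (cos 285°, sin 285°) = (0.2588, -0.9659); from cell (4,1)
  next x-line at t=2.7819, next y-line at t=0.4555; Δt_x=3.8637, Δt_y=1.0353
    y: enter (4,0) at t=0.4555 ← occupied
  → r_5 = 0.4555

ranges = [3.6856, 1.4780, 1.7000, 0.5081, 0.4555]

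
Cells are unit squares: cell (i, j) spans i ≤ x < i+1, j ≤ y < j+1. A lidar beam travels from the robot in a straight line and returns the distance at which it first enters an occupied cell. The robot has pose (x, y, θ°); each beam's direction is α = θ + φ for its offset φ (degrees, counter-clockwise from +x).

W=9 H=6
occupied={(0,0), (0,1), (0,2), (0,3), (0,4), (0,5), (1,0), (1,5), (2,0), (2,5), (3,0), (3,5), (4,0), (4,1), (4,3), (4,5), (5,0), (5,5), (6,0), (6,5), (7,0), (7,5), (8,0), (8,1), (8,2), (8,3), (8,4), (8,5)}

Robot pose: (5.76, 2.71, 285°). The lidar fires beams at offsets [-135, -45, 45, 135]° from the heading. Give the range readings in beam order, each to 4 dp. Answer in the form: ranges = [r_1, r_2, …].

ranges = [0.8776, 1.5200, 2.5865, 2.6443]

beam 1: φ=-135°, α=150°
  direction (-0.8660, 0.5000); cell (5,2); t to first gridline: x 0.8776, y 0.5800 (then +1.1547 / +2.0000)
    (5,3) via y @ 0.5800
    (4,3) via x @ 0.8776  # hit
  → r_1 = 0.8776
beam 2: φ=-45°, α=240°
  direction (-0.5000, -0.8660); cell (5,2); t to first gridline: x 1.5200, y 0.8198 (then +2.0000 / +1.1547)
    (5,1) via y @ 0.8198
    (4,1) via x @ 1.5200  # hit
  → r_2 = 1.5200
beam 3: φ=45°, α=330°
  direction (0.8660, -0.5000); cell (5,2); t to first gridline: x 0.2771, y 1.4200 (then +1.1547 / +2.0000)
    (6,2) via x @ 0.2771
    (6,1) via y @ 1.4200
    (7,1) via x @ 1.4318
    (8,1) via x @ 2.5865  # hit
  → r_3 = 2.5865
beam 4: φ=135°, α=60°
  direction (0.5000, 0.8660); cell (5,2); t to first gridline: x 0.4800, y 0.3349 (then +2.0000 / +1.1547)
    (5,3) via y @ 0.3349
    (6,3) via x @ 0.4800
    (6,4) via y @ 1.4896
    (7,4) via x @ 2.4800
    (7,5) via y @ 2.6443  # hit
  → r_4 = 2.6443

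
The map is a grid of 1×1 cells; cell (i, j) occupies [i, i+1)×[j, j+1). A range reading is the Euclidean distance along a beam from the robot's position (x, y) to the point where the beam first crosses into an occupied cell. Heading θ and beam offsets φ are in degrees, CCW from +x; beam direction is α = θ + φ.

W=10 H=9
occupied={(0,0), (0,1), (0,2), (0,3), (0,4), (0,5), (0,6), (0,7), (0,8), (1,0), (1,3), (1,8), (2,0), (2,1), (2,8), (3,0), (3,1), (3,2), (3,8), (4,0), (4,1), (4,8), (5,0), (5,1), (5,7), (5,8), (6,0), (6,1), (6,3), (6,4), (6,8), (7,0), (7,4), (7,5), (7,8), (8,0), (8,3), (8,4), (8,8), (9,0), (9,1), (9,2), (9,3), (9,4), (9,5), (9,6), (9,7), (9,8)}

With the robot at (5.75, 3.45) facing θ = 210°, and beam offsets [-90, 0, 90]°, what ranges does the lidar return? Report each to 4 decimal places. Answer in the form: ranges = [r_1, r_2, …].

ranges = [5.2539, 2.0207, 0.5000]

beam 1: φ=-90°, α=120°
  dir = (cos 120°, sin 120°) = (-0.5000, 0.8660); from cell (5,3)
  next x-line at t=1.5000, next y-line at t=0.6351; Δt_x=2.0000, Δt_y=1.1547
    y: enter (5,4) at t=0.6351
    x: enter (4,4) at t=1.5000
    y: enter (4,5) at t=1.7898
    y: enter (4,6) at t=2.9445
    x: enter (3,6) at t=3.5000
    y: enter (3,7) at t=4.0992
    y: enter (3,8) at t=5.2539 ← occupied
  → r_1 = 5.2539
beam 2: φ=0°, α=210°
  dir = (cos 210°, sin 210°) = (-0.8660, -0.5000); from cell (5,3)
  next x-line at t=0.8660, next y-line at t=0.9000; Δt_x=1.1547, Δt_y=2.0000
    x: enter (4,3) at t=0.8660
    y: enter (4,2) at t=0.9000
    x: enter (3,2) at t=2.0207 ← occupied
  → r_2 = 2.0207
beam 3: φ=90°, α=300°
  dir = (cos 300°, sin 300°) = (0.5000, -0.8660); from cell (5,3)
  next x-line at t=0.5000, next y-line at t=0.5196; Δt_x=2.0000, Δt_y=1.1547
    x: enter (6,3) at t=0.5000 ← occupied
  → r_3 = 0.5000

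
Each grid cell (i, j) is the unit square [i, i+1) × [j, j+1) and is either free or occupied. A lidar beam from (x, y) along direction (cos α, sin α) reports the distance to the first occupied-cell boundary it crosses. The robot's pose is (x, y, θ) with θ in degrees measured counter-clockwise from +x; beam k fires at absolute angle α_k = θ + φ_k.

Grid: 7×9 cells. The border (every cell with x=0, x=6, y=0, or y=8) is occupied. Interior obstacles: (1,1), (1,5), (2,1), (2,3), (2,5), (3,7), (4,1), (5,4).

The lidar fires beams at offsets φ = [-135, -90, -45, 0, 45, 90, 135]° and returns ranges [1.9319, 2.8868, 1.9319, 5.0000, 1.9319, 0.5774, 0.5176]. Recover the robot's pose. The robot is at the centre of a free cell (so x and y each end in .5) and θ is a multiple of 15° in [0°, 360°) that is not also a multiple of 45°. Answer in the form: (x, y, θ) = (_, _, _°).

The pose lattice has 27·16 = 432 candidates. Test each by forward raycasting.
  (4.5, 5.5, 165°): beam 1 = 1.7321 ≠ 1.9319 ✗
  (3.5, 1.5, 15°): beam 1 = 0.5774 ≠ 1.9319 ✗
  (4.5, 5.5, 240°): beam 2 = 4.0415 ≠ 2.8868 ✗
  (5.5, 5.5, 285°): beam 1 = 5.0000 ≠ 1.9319 ✗
  …
  (3.5, 3.5, 60°): r_1=1.9319, r_2=2.8868, r_3=1.9319, r_4=5.0000, r_5=1.9319, r_6=0.5774, r_7=0.5176 — all match ✓
No second candidate reproduces the full scan.

(x, y, θ) = (3.5, 3.5, 60°)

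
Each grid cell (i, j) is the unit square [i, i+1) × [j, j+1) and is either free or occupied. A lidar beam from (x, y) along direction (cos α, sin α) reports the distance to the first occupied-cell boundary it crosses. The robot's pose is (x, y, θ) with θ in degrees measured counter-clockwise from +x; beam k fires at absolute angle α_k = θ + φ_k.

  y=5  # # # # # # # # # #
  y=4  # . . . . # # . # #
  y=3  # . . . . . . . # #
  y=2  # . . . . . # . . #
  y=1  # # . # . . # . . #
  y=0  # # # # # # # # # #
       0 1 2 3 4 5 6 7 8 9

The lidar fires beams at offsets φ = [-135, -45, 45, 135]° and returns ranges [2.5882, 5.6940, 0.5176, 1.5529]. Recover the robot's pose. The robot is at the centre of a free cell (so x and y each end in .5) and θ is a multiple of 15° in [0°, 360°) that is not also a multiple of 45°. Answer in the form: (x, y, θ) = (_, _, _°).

(x, y, θ) = (2.5, 4.5, 30°)

The pose lattice has 24·16 = 384 candidates. Test each by forward raycasting.
  (1.5, 2.5, 150°): beam 1 = 6.7293 ≠ 2.5882 ✗
  (8.5, 1.5, 285°): beam 1 = 1.7321 ≠ 2.5882 ✗
  (1.5, 4.5, 165°): beam 1 = 1.0000 ≠ 2.5882 ✗
  (4.5, 3.5, 345°): beam 1 = 3.0000 ≠ 2.5882 ✗
  …
  (2.5, 4.5, 30°): r_1=2.5882, r_2=5.6940, r_3=0.5176, r_4=1.5529 — all match ✓
No second candidate reproduces the full scan.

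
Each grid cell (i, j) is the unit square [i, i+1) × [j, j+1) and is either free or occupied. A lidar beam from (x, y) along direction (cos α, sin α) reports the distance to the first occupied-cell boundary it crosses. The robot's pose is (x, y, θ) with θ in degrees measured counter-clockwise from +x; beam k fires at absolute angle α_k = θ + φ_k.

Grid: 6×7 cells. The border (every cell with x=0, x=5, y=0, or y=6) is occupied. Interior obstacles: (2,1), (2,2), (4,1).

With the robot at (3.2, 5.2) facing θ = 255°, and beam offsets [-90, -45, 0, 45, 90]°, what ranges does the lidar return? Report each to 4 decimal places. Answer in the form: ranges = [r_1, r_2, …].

beam 1: φ=-90°, α=165°
  dir = (cos 165°, sin 165°) = (-0.9659, 0.2588); from cell (3,5)
  next x-line at t=0.2071, next y-line at t=3.0910; Δt_x=1.0353, Δt_y=3.8637
    x: enter (2,5) at t=0.2071
    x: enter (1,5) at t=1.2423
    x: enter (0,5) at t=2.2776 ← occupied
  → r_1 = 2.2776
beam 2: φ=-45°, α=210°
  dir = (cos 210°, sin 210°) = (-0.8660, -0.5000); from cell (3,5)
  next x-line at t=0.2309, next y-line at t=0.4000; Δt_x=1.1547, Δt_y=2.0000
    x: enter (2,5) at t=0.2309
    y: enter (2,4) at t=0.4000
    x: enter (1,4) at t=1.3856
    y: enter (1,3) at t=2.4000
    x: enter (0,3) at t=2.5403 ← occupied
  → r_2 = 2.5403
beam 3: φ=0°, α=255°
  dir = (cos 255°, sin 255°) = (-0.2588, -0.9659); from cell (3,5)
  next x-line at t=0.7727, next y-line at t=0.2071; Δt_x=3.8637, Δt_y=1.0353
    y: enter (3,4) at t=0.2071
    x: enter (2,4) at t=0.7727
    y: enter (2,3) at t=1.2423
    y: enter (2,2) at t=2.2776 ← occupied
  → r_3 = 2.2776
beam 4: φ=45°, α=300°
  dir = (cos 300°, sin 300°) = (0.5000, -0.8660); from cell (3,5)
  next x-line at t=1.6000, next y-line at t=0.2309; Δt_x=2.0000, Δt_y=1.1547
    y: enter (3,4) at t=0.2309
    y: enter (3,3) at t=1.3856
    x: enter (4,3) at t=1.6000
    y: enter (4,2) at t=2.5403
    x: enter (5,2) at t=3.6000 ← occupied
  → r_4 = 3.6000
beam 5: φ=90°, α=345°
  dir = (cos 345°, sin 345°) = (0.9659, -0.2588); from cell (3,5)
  next x-line at t=0.8282, next y-line at t=0.7727; Δt_x=1.0353, Δt_y=3.8637
    y: enter (3,4) at t=0.7727
    x: enter (4,4) at t=0.8282
    x: enter (5,4) at t=1.8635 ← occupied
  → r_5 = 1.8635

ranges = [2.2776, 2.5403, 2.2776, 3.6000, 1.8635]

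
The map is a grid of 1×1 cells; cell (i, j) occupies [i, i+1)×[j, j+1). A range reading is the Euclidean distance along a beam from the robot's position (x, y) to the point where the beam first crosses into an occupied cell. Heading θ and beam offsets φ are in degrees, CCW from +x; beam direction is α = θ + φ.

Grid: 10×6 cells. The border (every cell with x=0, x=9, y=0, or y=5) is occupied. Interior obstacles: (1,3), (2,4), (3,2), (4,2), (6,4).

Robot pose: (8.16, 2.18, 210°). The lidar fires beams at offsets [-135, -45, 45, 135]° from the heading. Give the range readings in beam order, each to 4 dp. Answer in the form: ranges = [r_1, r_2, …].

beam 1: φ=-135°, α=75°
  cosα=0.2588 sinα=0.9659 | (8,2) | tMaxX 3.2455 tMaxY 0.8489 | tΔX 3.8637 tΔY 1.0353
    t=0.8489 [y] (8,3)
    t=1.8842 [y] (8,4)
    t=2.9195 [y] (8,5) — stop
  → r_1 = 2.9195
beam 2: φ=-45°, α=165°
  cosα=-0.9659 sinα=0.2588 | (8,2) | tMaxX 0.1656 tMaxY 3.1682 | tΔX 1.0353 tΔY 3.8637
    t=0.1656 [x] (7,2)
    t=1.2009 [x] (6,2)
    t=2.2362 [x] (5,2)
    t=3.1682 [y] (5,3)
    t=3.2715 [x] (4,3)
    t=4.3067 [x] (3,3)
    t=5.3420 [x] (2,3)
    t=6.3773 [x] (1,3) — stop
  → r_2 = 6.3773
beam 3: φ=45°, α=255°
  cosα=-0.2588 sinα=-0.9659 | (8,2) | tMaxX 0.6182 tMaxY 0.1863 | tΔX 3.8637 tΔY 1.0353
    t=0.1863 [y] (8,1)
    t=0.6182 [x] (7,1)
    t=1.2216 [y] (7,0) — stop
  → r_3 = 1.2216
beam 4: φ=135°, α=345°
  cosα=0.9659 sinα=-0.2588 | (8,2) | tMaxX 0.8696 tMaxY 0.6955 | tΔX 1.0353 tΔY 3.8637
    t=0.6955 [y] (8,1)
    t=0.8696 [x] (9,1) — stop
  → r_4 = 0.8696

ranges = [2.9195, 6.3773, 1.2216, 0.8696]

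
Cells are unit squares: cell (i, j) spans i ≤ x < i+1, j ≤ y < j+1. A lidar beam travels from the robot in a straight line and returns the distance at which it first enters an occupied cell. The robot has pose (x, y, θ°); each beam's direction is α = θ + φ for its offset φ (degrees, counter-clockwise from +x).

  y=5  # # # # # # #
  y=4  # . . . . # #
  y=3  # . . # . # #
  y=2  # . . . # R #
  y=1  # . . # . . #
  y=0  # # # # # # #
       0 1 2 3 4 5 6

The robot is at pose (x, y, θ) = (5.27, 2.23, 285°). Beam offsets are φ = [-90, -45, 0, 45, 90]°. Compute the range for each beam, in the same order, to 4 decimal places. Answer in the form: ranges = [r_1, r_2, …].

beam 1: φ=-90°, α=195°
  d=(-0.9659,-0.2588)  start (5,2)  tX=0.2795 tY=0.8887  stride 1/|dx|=1.0353 1/|dy|=3.8637
    cross x-line → (4,2), t=0.2795 (wall)
  → r_1 = 0.2795
beam 2: φ=-45°, α=240°
  d=(-0.5000,-0.8660)  start (5,2)  tX=0.5400 tY=0.2656  stride 1/|dx|=2.0000 1/|dy|=1.1547
    cross y-line → (5,1), t=0.2656
    cross x-line → (4,1), t=0.5400
    cross y-line → (4,0), t=1.4203 (wall)
  → r_2 = 1.4203
beam 3: φ=0°, α=285°
  d=(0.2588,-0.9659)  start (5,2)  tX=2.8205 tY=0.2381  stride 1/|dx|=3.8637 1/|dy|=1.0353
    cross y-line → (5,1), t=0.2381
    cross y-line → (5,0), t=1.2734 (wall)
  → r_3 = 1.2734
beam 4: φ=45°, α=330°
  d=(0.8660,-0.5000)  start (5,2)  tX=0.8429 tY=0.4600  stride 1/|dx|=1.1547 1/|dy|=2.0000
    cross y-line → (5,1), t=0.4600
    cross x-line → (6,1), t=0.8429 (wall)
  → r_4 = 0.8429
beam 5: φ=90°, α=15°
  d=(0.9659,0.2588)  start (5,2)  tX=0.7558 tY=2.9751  stride 1/|dx|=1.0353 1/|dy|=3.8637
    cross x-line → (6,2), t=0.7558 (wall)
  → r_5 = 0.7558

ranges = [0.2795, 1.4203, 1.2734, 0.8429, 0.7558]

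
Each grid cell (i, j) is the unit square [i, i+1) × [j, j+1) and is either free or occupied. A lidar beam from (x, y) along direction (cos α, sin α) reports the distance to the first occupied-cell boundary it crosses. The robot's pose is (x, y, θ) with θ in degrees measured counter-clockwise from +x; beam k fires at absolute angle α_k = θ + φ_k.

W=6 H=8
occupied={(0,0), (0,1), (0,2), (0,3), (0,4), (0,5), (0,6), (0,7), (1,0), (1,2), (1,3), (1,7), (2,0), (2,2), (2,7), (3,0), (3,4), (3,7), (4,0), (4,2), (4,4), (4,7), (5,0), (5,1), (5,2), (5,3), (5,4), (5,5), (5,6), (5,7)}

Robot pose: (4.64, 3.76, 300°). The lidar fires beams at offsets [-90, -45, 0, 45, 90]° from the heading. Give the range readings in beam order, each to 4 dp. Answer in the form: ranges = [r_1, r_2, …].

beam 1: φ=-90°, α=210°
  direction (-0.8660, -0.5000); cell (4,3); t to first gridline: x 0.7390, y 1.5200 (then +1.1547 / +2.0000)
    (3,3) via x @ 0.7390
    (3,2) via y @ 1.5200
    (2,2) via x @ 1.8937  # hit
  → r_1 = 1.8937
beam 2: φ=-45°, α=255°
  direction (-0.2588, -0.9659); cell (4,3); t to first gridline: x 2.4728, y 0.7868 (then +3.8637 / +1.0353)
    (4,2) via y @ 0.7868  # hit
  → r_2 = 0.7868
beam 3: φ=0°, α=300°
  direction (0.5000, -0.8660); cell (4,3); t to first gridline: x 0.7200, y 0.8776 (then +2.0000 / +1.1547)
    (5,3) via x @ 0.7200  # hit
  → r_3 = 0.7200
beam 4: φ=45°, α=345°
  direction (0.9659, -0.2588); cell (4,3); t to first gridline: x 0.3727, y 2.9364 (then +1.0353 / +3.8637)
    (5,3) via x @ 0.3727  # hit
  → r_4 = 0.3727
beam 5: φ=90°, α=30°
  direction (0.8660, 0.5000); cell (4,3); t to first gridline: x 0.4157, y 0.4800 (then +1.1547 / +2.0000)
    (5,3) via x @ 0.4157  # hit
  → r_5 = 0.4157

ranges = [1.8937, 0.7868, 0.7200, 0.3727, 0.4157]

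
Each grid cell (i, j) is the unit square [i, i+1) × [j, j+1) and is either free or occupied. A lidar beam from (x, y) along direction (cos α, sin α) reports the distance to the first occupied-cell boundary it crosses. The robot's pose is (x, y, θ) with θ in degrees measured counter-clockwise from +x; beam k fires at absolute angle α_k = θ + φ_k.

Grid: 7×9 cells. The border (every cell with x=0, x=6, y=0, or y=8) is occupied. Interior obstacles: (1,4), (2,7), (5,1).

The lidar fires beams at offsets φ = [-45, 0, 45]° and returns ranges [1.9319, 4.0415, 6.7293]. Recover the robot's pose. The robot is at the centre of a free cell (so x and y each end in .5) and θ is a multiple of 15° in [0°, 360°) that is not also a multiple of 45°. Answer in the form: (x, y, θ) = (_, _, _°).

The pose lattice has 32·16 = 512 candidates. Test each by forward raycasting.
  (3.5, 7.5, 60°): beam 2 = 0.5774 ≠ 4.0415 ✗
  (2.5, 2.5, 150°): beam 2 = 1.7321 ≠ 4.0415 ✗
  (1.5, 6.5, 195°): beam 1 = 0.5774 ≠ 1.9319 ✗
  (5.5, 2.5, 285°): beam 1 = 0.5774 ≠ 1.9319 ✗
  (3.5, 3.5, 105°): beam 1 = 5.0000 ≠ 1.9319 ✗
  …
  (2.5, 1.5, 30°): r_1=1.9319, r_2=4.0415, r_3=6.7293 — all match ✓
Unique over the lattice → pose = (2.5, 1.5, 30°).

(x, y, θ) = (2.5, 1.5, 30°)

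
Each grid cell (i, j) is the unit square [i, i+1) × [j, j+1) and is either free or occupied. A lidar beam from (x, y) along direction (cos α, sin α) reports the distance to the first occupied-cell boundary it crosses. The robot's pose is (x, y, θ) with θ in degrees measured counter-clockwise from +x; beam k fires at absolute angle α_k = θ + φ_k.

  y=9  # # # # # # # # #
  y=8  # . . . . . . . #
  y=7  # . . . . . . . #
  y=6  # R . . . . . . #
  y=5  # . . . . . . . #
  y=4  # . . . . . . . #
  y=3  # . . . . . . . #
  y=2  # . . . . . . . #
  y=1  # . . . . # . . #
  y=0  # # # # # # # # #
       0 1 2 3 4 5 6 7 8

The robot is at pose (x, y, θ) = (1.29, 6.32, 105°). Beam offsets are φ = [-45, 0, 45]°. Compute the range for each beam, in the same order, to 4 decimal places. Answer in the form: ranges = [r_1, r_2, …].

beam 1: φ=-45°, α=60°
  dir = (cos 60°, sin 60°) = (0.5000, 0.8660); from cell (1,6)
  next x-line at t=1.4200, next y-line at t=0.7852; Δt_x=2.0000, Δt_y=1.1547
    y: enter (1,7) at t=0.7852
    x: enter (2,7) at t=1.4200
    y: enter (2,8) at t=1.9399
    y: enter (2,9) at t=3.0946 ← occupied
  → r_1 = 3.0946
beam 2: φ=0°, α=105°
  dir = (cos 105°, sin 105°) = (-0.2588, 0.9659); from cell (1,6)
  next x-line at t=1.1205, next y-line at t=0.7040; Δt_x=3.8637, Δt_y=1.0353
    y: enter (1,7) at t=0.7040
    x: enter (0,7) at t=1.1205 ← occupied
  → r_2 = 1.1205
beam 3: φ=45°, α=150°
  dir = (cos 150°, sin 150°) = (-0.8660, 0.5000); from cell (1,6)
  next x-line at t=0.3349, next y-line at t=1.3600; Δt_x=1.1547, Δt_y=2.0000
    x: enter (0,6) at t=0.3349 ← occupied
  → r_3 = 0.3349

ranges = [3.0946, 1.1205, 0.3349]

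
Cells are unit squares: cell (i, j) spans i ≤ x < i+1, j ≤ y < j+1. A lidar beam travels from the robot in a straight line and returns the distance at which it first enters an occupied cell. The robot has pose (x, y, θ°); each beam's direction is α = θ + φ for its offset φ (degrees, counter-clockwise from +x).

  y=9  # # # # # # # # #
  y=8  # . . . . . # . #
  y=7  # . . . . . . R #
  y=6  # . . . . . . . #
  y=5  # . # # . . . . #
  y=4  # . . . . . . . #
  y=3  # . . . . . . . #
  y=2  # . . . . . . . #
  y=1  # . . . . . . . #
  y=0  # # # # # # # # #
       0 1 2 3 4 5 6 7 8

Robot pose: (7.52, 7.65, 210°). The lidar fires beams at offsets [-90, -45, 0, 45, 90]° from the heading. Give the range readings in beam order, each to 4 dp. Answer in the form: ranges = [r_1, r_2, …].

ranges = [1.0400, 1.3523, 4.0645, 6.8846, 0.9600]

beam 1: φ=-90°, α=120°
  direction (-0.5000, 0.8660); cell (7,7); t to first gridline: x 1.0400, y 0.4041 (then +2.0000 / +1.1547)
    (7,8) via y @ 0.4041
    (6,8) via x @ 1.0400  # hit
  → r_1 = 1.0400
beam 2: φ=-45°, α=165°
  direction (-0.9659, 0.2588); cell (7,7); t to first gridline: x 0.5383, y 1.3523 (then +1.0353 / +3.8637)
    (6,7) via x @ 0.5383
    (6,8) via y @ 1.3523  # hit
  → r_2 = 1.3523
beam 3: φ=0°, α=210°
  direction (-0.8660, -0.5000); cell (7,7); t to first gridline: x 0.6004, y 1.3000 (then +1.1547 / +2.0000)
    (6,7) via x @ 0.6004
    (6,6) via y @ 1.3000
    (5,6) via x @ 1.7551
    (4,6) via x @ 2.9098
    (4,5) via y @ 3.3000
    (3,5) via x @ 4.0645  # hit
  → r_3 = 4.0645
beam 4: φ=45°, α=255°
  direction (-0.2588, -0.9659); cell (7,7); t to first gridline: x 2.0091, y 0.6729 (then +3.8637 / +1.0353)
    (7,6) via y @ 0.6729
    (7,5) via y @ 1.7082
    (6,5) via x @ 2.0091
    (6,4) via y @ 2.7435
    (6,3) via y @ 3.7788
    (6,2) via y @ 4.8140
    (6,1) via y @ 5.8493
    (5,1) via x @ 5.8728
    (5,0) via y @ 6.8846  # hit
  → r_4 = 6.8846
beam 5: φ=90°, α=300°
  direction (0.5000, -0.8660); cell (7,7); t to first gridline: x 0.9600, y 0.7506 (then +2.0000 / +1.1547)
    (7,6) via y @ 0.7506
    (8,6) via x @ 0.9600  # hit
  → r_5 = 0.9600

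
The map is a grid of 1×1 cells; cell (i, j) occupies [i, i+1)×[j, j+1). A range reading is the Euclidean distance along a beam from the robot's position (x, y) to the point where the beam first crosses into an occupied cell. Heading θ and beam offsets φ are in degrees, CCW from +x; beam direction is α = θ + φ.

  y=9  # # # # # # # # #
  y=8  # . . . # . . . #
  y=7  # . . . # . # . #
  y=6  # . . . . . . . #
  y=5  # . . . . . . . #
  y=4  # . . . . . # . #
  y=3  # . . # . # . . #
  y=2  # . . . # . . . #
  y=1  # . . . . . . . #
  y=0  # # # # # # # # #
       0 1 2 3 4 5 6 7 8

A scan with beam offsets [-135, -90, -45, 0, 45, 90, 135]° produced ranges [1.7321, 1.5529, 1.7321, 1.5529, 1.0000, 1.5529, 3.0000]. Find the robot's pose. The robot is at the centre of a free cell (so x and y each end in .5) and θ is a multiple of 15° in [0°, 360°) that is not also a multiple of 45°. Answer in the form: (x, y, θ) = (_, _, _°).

The pose lattice has 49·16 = 784 candidates. Test each by forward raycasting.
  (6.5, 8.5, 285°): beam 1 = 1.0000 ≠ 1.7321 ✗
  (7.5, 5.5, 285°): beam 1 = 3.0000 ≠ 1.7321 ✗
  (2.5, 1.5, 240°): beam 1 = 5.7956 ≠ 1.7321 ✗
  (2.5, 7.5, 210°): beam 1 = 1.5529 ≠ 1.7321 ✗
  …
  (6.5, 2.5, 75°): r_1=1.7321, r_2=1.5529, r_3=1.7321, r_4=1.5529, r_5=1.0000, r_6=1.5529, r_7=3.0000 — all match ✓
Only this pose fits every beam.

(x, y, θ) = (6.5, 2.5, 75°)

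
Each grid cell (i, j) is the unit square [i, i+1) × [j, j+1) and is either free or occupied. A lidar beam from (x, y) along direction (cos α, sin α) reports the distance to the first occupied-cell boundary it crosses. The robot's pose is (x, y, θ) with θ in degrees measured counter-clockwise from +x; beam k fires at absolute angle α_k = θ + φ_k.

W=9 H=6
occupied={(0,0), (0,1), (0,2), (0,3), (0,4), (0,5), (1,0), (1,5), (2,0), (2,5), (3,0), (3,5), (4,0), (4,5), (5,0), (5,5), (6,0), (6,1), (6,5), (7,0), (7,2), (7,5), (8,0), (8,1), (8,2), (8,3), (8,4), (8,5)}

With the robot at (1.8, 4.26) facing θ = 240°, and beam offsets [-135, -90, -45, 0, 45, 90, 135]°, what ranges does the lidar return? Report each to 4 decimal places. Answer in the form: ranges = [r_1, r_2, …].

beam 1: φ=-135°, α=105°
  cosα=-0.2588 sinα=0.9659 | (1,4) | tMaxX 3.0910 tMaxY 0.7661 | tΔX 3.8637 tΔY 1.0353
    t=0.7661 [y] (1,5) — stop
  → r_1 = 0.7661
beam 2: φ=-90°, α=150°
  cosα=-0.8660 sinα=0.5000 | (1,4) | tMaxX 0.9238 tMaxY 1.4800 | tΔX 1.1547 tΔY 2.0000
    t=0.9238 [x] (0,4) — stop
  → r_2 = 0.9238
beam 3: φ=-45°, α=195°
  cosα=-0.9659 sinα=-0.2588 | (1,4) | tMaxX 0.8282 tMaxY 1.0046 | tΔX 1.0353 tΔY 3.8637
    t=0.8282 [x] (0,4) — stop
  → r_3 = 0.8282
beam 4: φ=0°, α=240°
  cosα=-0.5000 sinα=-0.8660 | (1,4) | tMaxX 1.6000 tMaxY 0.3002 | tΔX 2.0000 tΔY 1.1547
    t=0.3002 [y] (1,3)
    t=1.4549 [y] (1,2)
    t=1.6000 [x] (0,2) — stop
  → r_4 = 1.6000
beam 5: φ=45°, α=285°
  cosα=0.2588 sinα=-0.9659 | (1,4) | tMaxX 0.7727 tMaxY 0.2692 | tΔX 3.8637 tΔY 1.0353
    t=0.2692 [y] (1,3)
    t=0.7727 [x] (2,3)
    t=1.3044 [y] (2,2)
    t=2.3397 [y] (2,1)
    t=3.3750 [y] (2,0) — stop
  → r_5 = 3.3750
beam 6: φ=90°, α=330°
  cosα=0.8660 sinα=-0.5000 | (1,4) | tMaxX 0.2309 tMaxY 0.5200 | tΔX 1.1547 tΔY 2.0000
    t=0.2309 [x] (2,4)
    t=0.5200 [y] (2,3)
    t=1.3856 [x] (3,3)
    t=2.5200 [y] (3,2)
    t=2.5403 [x] (4,2)
    t=3.6950 [x] (5,2)
    t=4.5200 [y] (5,1)
    t=4.8497 [x] (6,1) — stop
  → r_6 = 4.8497
beam 7: φ=135°, α=15°
  cosα=0.9659 sinα=0.2588 | (1,4) | tMaxX 0.2071 tMaxY 2.8591 | tΔX 1.0353 tΔY 3.8637
    t=0.2071 [x] (2,4)
    t=1.2423 [x] (3,4)
    t=2.2776 [x] (4,4)
    t=2.8591 [y] (4,5) — stop
  → r_7 = 2.8591

ranges = [0.7661, 0.9238, 0.8282, 1.6000, 3.3750, 4.8497, 2.8591]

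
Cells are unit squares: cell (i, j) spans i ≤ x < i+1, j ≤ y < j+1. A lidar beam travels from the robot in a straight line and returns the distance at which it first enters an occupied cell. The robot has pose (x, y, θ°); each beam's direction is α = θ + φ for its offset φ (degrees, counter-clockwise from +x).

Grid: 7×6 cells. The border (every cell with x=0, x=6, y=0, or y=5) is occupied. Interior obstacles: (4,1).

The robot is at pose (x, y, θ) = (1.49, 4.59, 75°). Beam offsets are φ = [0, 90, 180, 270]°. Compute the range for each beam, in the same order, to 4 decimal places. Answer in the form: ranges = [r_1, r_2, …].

ranges = [0.4245, 0.5073, 1.8932, 4.6691]

beam 1: φ=0°, α=75°
  d=(0.2588,0.9659)  start (1,4)  tX=1.9705 tY=0.4245  stride 1/|dx|=3.8637 1/|dy|=1.0353
    cross y-line → (1,5), t=0.4245 (wall)
  → r_1 = 0.4245
beam 2: φ=90°, α=165°
  d=(-0.9659,0.2588)  start (1,4)  tX=0.5073 tY=1.5841  stride 1/|dx|=1.0353 1/|dy|=3.8637
    cross x-line → (0,4), t=0.5073 (wall)
  → r_2 = 0.5073
beam 3: φ=180°, α=255°
  d=(-0.2588,-0.9659)  start (1,4)  tX=1.8932 tY=0.6108  stride 1/|dx|=3.8637 1/|dy|=1.0353
    cross y-line → (1,3), t=0.6108
    cross y-line → (1,2), t=1.6461
    cross x-line → (0,2), t=1.8932 (wall)
  → r_3 = 1.8932
beam 4: φ=270°, α=345°
  d=(0.9659,-0.2588)  start (1,4)  tX=0.5280 tY=2.2796  stride 1/|dx|=1.0353 1/|dy|=3.8637
    cross x-line → (2,4), t=0.5280
    cross x-line → (3,4), t=1.5633
    cross y-line → (3,3), t=2.2796
    cross x-line → (4,3), t=2.5985
    cross x-line → (5,3), t=3.6338
    cross x-line → (6,3), t=4.6691 (wall)
  → r_4 = 4.6691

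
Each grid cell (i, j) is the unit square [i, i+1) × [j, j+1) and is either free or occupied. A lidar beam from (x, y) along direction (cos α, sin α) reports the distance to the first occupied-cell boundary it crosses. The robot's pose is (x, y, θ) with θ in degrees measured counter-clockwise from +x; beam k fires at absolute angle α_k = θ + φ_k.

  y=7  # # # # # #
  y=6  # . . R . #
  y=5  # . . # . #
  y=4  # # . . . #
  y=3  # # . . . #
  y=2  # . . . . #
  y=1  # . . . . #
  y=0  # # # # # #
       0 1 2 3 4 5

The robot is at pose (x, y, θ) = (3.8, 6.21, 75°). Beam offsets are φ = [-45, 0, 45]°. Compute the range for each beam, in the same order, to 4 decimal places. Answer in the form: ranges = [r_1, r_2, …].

beam 1: φ=-45°, α=30°
  direction (0.8660, 0.5000); cell (3,6); t to first gridline: x 0.2309, y 1.5800 (then +1.1547 / +2.0000)
    (4,6) via x @ 0.2309
    (5,6) via x @ 1.3856  # hit
  → r_1 = 1.3856
beam 2: φ=0°, α=75°
  direction (0.2588, 0.9659); cell (3,6); t to first gridline: x 0.7727, y 0.8179 (then +3.8637 / +1.0353)
    (4,6) via x @ 0.7727
    (4,7) via y @ 0.8179  # hit
  → r_2 = 0.8179
beam 3: φ=45°, α=120°
  direction (-0.5000, 0.8660); cell (3,6); t to first gridline: x 1.6000, y 0.9122 (then +2.0000 / +1.1547)
    (3,7) via y @ 0.9122  # hit
  → r_3 = 0.9122

ranges = [1.3856, 0.8179, 0.9122]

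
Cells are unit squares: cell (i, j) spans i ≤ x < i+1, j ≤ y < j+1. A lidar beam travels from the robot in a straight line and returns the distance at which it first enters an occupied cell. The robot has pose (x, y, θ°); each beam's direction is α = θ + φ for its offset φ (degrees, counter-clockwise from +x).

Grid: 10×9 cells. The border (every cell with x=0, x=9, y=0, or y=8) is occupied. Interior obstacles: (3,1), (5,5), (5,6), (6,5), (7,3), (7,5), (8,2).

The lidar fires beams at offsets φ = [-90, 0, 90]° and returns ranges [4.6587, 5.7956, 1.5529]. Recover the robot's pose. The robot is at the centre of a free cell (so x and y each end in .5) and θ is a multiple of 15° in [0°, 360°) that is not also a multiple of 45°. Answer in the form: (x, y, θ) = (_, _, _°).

(x, y, θ) = (2.5, 6.5, 15°)

Enumerate (i+0.5, j+0.5, θ) over the 49 free cells and 16 admissible headings. For each, cast all 3 beams and compare to the given ranges.
  (2.5, 4.5, 75°): beam 2 = 3.6235 ≠ 5.7956 ✗
  (2.5, 7.5, 345°): beam 1 = 5.7956 ≠ 4.6587 ✗
  (3.5, 7.5, 15°): beam 1 = 6.7293 ≠ 4.6587 ✗
  (3.5, 4.5, 15°): beam 1 = 3.6235 ≠ 4.6587 ✗
  …
  (2.5, 6.5, 15°): r_1=4.6587, r_2=5.7956, r_3=1.5529 — all match ✓
No second candidate reproduces the full scan.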